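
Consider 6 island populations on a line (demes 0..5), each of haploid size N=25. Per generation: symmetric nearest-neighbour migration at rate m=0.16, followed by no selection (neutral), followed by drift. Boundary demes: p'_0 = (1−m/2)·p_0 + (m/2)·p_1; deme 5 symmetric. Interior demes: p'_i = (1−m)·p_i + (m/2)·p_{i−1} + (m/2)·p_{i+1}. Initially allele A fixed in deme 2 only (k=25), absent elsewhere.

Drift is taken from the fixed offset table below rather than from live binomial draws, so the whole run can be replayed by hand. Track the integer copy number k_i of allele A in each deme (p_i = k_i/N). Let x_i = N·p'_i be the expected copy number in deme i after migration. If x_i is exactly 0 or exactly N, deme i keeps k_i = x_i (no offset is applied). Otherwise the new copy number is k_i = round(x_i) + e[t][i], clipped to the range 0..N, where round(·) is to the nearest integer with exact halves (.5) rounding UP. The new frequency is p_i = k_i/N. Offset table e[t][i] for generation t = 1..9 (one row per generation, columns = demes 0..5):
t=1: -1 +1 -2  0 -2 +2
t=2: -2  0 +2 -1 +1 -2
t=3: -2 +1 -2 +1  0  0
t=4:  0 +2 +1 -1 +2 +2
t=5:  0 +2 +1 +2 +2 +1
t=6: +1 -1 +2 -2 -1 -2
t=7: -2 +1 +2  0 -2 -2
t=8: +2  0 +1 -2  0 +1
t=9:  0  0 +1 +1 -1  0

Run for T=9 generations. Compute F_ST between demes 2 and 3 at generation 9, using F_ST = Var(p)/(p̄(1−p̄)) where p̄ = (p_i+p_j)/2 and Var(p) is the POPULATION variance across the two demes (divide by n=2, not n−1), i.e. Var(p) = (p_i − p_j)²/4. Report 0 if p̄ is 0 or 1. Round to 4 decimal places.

t=0: k=[0 0 25 0 0 0]
t=1: x=[0.0000 2.0000 21.0000 2.0000 0.0000 0.0000] k=[0 3 19 2 0 0]
t=2: x=[0.2400 4.0400 16.3600 3.2000 0.1600 0.0000] k=[0 4 18 2 1 0]
t=3: x=[0.3200 4.8000 15.6000 3.2000 1.0000 0.0800] k=[0 6 14 4 1 0]
t=4: x=[0.4800 6.1600 12.5600 4.5600 1.1600 0.0800] k=[0 8 14 4 3 2]
t=5: x=[0.6400 7.8400 12.7200 4.7200 3.0000 2.0800] k=[1 10 14 7 5 3]
t=6: x=[1.7200 9.6000 13.1200 7.4000 5.0000 3.1600] k=[3 9 15 5 4 1]
t=7: x=[3.4800 9.0000 13.7200 5.7200 3.8400 1.2400] k=[1 10 16 6 2 0]
t=8: x=[1.7200 9.7600 14.7200 6.4800 2.1600 0.1600] k=[4 10 16 4 2 1]
t=9: x=[4.4800 10.0000 14.5600 4.8000 2.0800 1.0800] k=[4 10 16 6 1 1]

0.1623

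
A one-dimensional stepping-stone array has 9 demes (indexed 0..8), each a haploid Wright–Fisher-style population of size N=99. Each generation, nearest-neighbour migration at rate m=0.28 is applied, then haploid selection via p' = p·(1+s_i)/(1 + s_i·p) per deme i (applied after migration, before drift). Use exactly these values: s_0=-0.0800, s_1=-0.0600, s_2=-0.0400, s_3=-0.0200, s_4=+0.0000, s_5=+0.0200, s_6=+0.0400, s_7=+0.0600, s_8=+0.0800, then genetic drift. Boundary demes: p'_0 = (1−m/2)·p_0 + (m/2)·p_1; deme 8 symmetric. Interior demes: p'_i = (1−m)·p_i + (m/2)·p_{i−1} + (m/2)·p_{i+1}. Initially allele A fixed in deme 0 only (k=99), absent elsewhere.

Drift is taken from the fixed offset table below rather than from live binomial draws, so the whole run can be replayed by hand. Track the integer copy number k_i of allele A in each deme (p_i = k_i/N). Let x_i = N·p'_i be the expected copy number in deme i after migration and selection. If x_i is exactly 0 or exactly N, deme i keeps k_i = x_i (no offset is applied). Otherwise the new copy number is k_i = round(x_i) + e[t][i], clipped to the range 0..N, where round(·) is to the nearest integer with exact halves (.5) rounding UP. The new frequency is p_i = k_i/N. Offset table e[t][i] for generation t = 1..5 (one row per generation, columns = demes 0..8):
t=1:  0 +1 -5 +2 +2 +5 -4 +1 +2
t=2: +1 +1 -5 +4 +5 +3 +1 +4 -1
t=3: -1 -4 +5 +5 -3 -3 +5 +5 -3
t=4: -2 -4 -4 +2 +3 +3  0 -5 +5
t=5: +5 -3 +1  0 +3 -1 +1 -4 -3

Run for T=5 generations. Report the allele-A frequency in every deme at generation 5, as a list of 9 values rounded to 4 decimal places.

t=0: k=[99 0 0 0 0 0 0 0 0]
t=1: x=[84.1160 13.1388 0.0000 0.0000 0.0000 0.0000 0.0000 0.0000 0.0000] k=[84 14 0 0 0 0 0 0 0]
t=2: x=[72.6182 20.8050 1.8831 0.0000 0.0000 0.0000 0.0000 0.0000 0.0000] k=[74 22 0 0 0 0 0 0 0]
t=3: x=[64.8804 25.0254 2.9605 0.0000 0.0000 0.0000 0.0000 0.0000 0.0000] k=[64 21 8 0 0 0 0 0 0]
t=4: x=[55.9636 24.0554 8.3815 1.0978 0.0000 0.0000 0.0000 0.0000 0.0000] k=[54 20 4 3 0 0 0 0 0]
t=5: x=[47.1780 21.4617 5.8705 2.6671 0.4200 0.0000 0.0000 0.0000 0.0000] k=[52 18 7 3 3 0 0 0 0]

[0.5253, 0.1818, 0.0707, 0.0303, 0.0303, 0.0000, 0.0000, 0.0000, 0.0000]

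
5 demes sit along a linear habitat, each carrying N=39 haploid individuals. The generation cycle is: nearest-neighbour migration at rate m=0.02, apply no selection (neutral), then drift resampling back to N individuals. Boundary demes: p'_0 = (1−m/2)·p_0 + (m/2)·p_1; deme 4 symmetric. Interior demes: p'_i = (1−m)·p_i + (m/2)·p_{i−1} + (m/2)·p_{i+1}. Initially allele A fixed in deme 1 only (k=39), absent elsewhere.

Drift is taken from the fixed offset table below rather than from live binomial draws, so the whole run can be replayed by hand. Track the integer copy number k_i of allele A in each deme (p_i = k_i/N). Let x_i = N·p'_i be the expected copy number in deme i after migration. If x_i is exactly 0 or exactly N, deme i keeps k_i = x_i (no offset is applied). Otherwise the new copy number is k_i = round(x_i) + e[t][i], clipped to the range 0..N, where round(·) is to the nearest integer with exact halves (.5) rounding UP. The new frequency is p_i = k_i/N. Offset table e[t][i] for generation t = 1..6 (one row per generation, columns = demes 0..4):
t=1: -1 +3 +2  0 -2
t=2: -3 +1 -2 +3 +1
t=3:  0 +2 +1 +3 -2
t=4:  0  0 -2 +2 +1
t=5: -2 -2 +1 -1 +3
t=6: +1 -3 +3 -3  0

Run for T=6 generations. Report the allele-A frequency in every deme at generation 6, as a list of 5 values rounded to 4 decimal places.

[0.0256, 0.7949, 0.1026, 0.1026, 0.1026]

t=0: k=[0 39 0 0 0]
t=1: x=[0.3900 38.2200 0.3900 0.0000 0.0000] k=[0 39 2 0 0]
t=2: x=[0.3900 38.2400 2.3500 0.0200 0.0000] k=[0 39 0 3 0]
t=3: x=[0.3900 38.2200 0.4200 2.9400 0.0300] k=[0 39 1 6 0]
t=4: x=[0.3900 38.2300 1.4300 5.8900 0.0600] k=[0 38 0 8 1]
t=5: x=[0.3800 37.2400 0.4600 7.8500 1.0700] k=[0 35 1 7 4]
t=6: x=[0.3500 34.3100 1.4000 6.9100 4.0300] k=[1 31 4 4 4]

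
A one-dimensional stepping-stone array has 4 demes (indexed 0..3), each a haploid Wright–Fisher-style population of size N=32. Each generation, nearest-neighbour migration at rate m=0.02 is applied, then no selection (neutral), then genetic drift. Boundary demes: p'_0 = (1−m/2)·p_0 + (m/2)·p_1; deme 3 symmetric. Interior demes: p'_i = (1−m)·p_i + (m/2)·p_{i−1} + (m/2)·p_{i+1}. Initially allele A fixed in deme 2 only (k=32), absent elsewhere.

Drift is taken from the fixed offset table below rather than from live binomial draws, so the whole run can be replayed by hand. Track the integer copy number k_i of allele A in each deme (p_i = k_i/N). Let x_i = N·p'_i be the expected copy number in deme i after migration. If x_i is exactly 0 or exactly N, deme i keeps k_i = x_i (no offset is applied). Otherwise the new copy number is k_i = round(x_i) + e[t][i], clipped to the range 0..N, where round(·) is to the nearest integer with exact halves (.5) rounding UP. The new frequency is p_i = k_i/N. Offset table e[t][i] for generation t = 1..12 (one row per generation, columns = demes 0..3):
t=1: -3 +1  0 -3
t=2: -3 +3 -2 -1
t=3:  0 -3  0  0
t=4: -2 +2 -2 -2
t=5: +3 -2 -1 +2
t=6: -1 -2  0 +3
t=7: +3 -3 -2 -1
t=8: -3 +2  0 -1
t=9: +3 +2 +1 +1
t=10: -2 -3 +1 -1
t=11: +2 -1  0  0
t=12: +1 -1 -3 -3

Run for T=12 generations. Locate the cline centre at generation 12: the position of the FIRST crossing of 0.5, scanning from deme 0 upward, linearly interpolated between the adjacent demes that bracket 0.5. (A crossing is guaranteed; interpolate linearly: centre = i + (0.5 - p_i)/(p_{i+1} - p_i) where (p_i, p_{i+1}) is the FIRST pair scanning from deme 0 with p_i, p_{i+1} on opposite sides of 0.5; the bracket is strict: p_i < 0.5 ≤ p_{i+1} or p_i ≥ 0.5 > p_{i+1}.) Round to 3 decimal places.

1.800

t=0: k=[0 0 32 0]
t=1: x=[0.0000 0.3200 31.3600 0.3200] k=[0 1 31 0]
t=2: x=[0.0100 1.2900 30.3900 0.3100] k=[0 4 28 0]
t=3: x=[0.0400 4.2000 27.4800 0.2800] k=[0 1 27 0]
t=4: x=[0.0100 1.2500 26.4700 0.2700] k=[0 3 24 0]
t=5: x=[0.0300 3.1800 23.5500 0.2400] k=[3 1 23 2]
t=6: x=[2.9800 1.2400 22.5700 2.2100] k=[2 0 23 5]
t=7: x=[1.9800 0.2500 22.5900 5.1800] k=[5 0 21 4]
t=8: x=[4.9500 0.2600 20.6200 4.1700] k=[2 2 21 3]
t=9: x=[2.0000 2.1900 20.6300 3.1800] k=[5 4 22 4]
t=10: x=[4.9900 4.1900 21.6400 4.1800] k=[3 1 23 3]
t=11: x=[2.9800 1.2400 22.5800 3.2000] k=[5 0 23 3]
t=12: x=[4.9500 0.2800 22.5700 3.2000] k=[6 0 20 0]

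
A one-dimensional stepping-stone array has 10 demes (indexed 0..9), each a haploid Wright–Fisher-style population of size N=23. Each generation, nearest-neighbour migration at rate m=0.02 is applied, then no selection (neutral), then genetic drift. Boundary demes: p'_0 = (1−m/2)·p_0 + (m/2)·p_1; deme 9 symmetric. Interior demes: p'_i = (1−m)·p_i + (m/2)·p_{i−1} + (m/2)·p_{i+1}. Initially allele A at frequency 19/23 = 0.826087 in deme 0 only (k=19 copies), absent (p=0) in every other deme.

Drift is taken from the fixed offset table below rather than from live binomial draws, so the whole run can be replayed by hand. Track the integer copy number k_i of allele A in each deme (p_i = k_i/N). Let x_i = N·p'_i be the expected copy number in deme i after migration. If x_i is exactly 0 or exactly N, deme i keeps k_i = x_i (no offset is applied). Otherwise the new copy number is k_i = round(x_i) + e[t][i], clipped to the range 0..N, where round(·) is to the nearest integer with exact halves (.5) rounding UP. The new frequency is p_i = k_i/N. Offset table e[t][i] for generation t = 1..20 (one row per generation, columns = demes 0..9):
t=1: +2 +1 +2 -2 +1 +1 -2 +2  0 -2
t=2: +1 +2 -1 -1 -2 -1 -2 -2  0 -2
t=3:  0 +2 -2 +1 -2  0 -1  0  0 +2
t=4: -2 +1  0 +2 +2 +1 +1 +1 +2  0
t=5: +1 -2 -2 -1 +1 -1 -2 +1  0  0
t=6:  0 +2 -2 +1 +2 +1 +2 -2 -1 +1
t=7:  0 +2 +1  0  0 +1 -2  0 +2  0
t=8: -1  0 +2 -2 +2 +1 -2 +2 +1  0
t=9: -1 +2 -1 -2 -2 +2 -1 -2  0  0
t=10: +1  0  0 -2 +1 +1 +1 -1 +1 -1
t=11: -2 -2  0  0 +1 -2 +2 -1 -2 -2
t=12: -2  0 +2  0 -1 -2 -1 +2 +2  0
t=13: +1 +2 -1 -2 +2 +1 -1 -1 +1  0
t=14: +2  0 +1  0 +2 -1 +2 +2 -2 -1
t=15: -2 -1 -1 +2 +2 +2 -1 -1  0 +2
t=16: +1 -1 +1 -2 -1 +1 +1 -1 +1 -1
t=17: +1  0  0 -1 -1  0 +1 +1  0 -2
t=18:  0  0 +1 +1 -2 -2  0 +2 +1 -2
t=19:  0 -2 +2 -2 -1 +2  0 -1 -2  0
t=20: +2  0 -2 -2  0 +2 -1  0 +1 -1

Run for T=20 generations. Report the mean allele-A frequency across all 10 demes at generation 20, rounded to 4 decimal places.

t=0: k=[19 0 0 0 0 0 0 0 0 0]
t=1: x=[18.8100 0.1900 0.0000 0.0000 0.0000 0.0000 0.0000 0.0000 0.0000 0.0000] k=[21 1 0 0 0 0 0 0 0 0]
t=2: x=[20.8000 1.1900 0.0100 0.0000 0.0000 0.0000 0.0000 0.0000 0.0000 0.0000] k=[22 3 0 0 0 0 0 0 0 0]
t=3: x=[21.8100 3.1600 0.0300 0.0000 0.0000 0.0000 0.0000 0.0000 0.0000 0.0000] k=[22 5 0 0 0 0 0 0 0 0]
t=4: x=[21.8300 5.1200 0.0500 0.0000 0.0000 0.0000 0.0000 0.0000 0.0000 0.0000] k=[20 6 0 0 0 0 0 0 0 0]
t=5: x=[19.8600 6.0800 0.0600 0.0000 0.0000 0.0000 0.0000 0.0000 0.0000 0.0000] k=[21 4 0 0 0 0 0 0 0 0]
t=6: x=[20.8300 4.1300 0.0400 0.0000 0.0000 0.0000 0.0000 0.0000 0.0000 0.0000] k=[21 6 0 0 0 0 0 0 0 0]
t=7: x=[20.8500 6.0900 0.0600 0.0000 0.0000 0.0000 0.0000 0.0000 0.0000 0.0000] k=[21 8 1 0 0 0 0 0 0 0]
t=8: x=[20.8700 8.0600 1.0600 0.0100 0.0000 0.0000 0.0000 0.0000 0.0000 0.0000] k=[20 8 3 0 0 0 0 0 0 0]
t=9: x=[19.8800 8.0700 3.0200 0.0300 0.0000 0.0000 0.0000 0.0000 0.0000 0.0000] k=[19 10 2 0 0 0 0 0 0 0]
t=10: x=[18.9100 10.0100 2.0600 0.0200 0.0000 0.0000 0.0000 0.0000 0.0000 0.0000] k=[20 10 2 0 0 0 0 0 0 0]
t=11: x=[19.9000 10.0200 2.0600 0.0200 0.0000 0.0000 0.0000 0.0000 0.0000 0.0000] k=[18 8 2 0 0 0 0 0 0 0]
t=12: x=[17.9000 8.0400 2.0400 0.0200 0.0000 0.0000 0.0000 0.0000 0.0000 0.0000] k=[16 8 4 0 0 0 0 0 0 0]
t=13: x=[15.9200 8.0400 4.0000 0.0400 0.0000 0.0000 0.0000 0.0000 0.0000 0.0000] k=[17 10 3 0 0 0 0 0 0 0]
t=14: x=[16.9300 10.0000 3.0400 0.0300 0.0000 0.0000 0.0000 0.0000 0.0000 0.0000] k=[19 10 4 0 0 0 0 0 0 0]
t=15: x=[18.9100 10.0300 4.0200 0.0400 0.0000 0.0000 0.0000 0.0000 0.0000 0.0000] k=[17 9 3 2 0 0 0 0 0 0]
t=16: x=[16.9200 9.0200 3.0500 1.9900 0.0200 0.0000 0.0000 0.0000 0.0000 0.0000] k=[18 8 4 0 0 0 0 0 0 0]
t=17: x=[17.9000 8.0600 4.0000 0.0400 0.0000 0.0000 0.0000 0.0000 0.0000 0.0000] k=[19 8 4 0 0 0 0 0 0 0]
t=18: x=[18.8900 8.0700 4.0000 0.0400 0.0000 0.0000 0.0000 0.0000 0.0000 0.0000] k=[19 8 5 1 0 0 0 0 0 0]
t=19: x=[18.8900 8.0800 4.9900 1.0300 0.0100 0.0000 0.0000 0.0000 0.0000 0.0000] k=[19 6 7 0 0 0 0 0 0 0]
t=20: x=[18.8700 6.1400 6.9200 0.0700 0.0000 0.0000 0.0000 0.0000 0.0000 0.0000] k=[21 6 5 0 0 0 0 0 0 0]

0.1391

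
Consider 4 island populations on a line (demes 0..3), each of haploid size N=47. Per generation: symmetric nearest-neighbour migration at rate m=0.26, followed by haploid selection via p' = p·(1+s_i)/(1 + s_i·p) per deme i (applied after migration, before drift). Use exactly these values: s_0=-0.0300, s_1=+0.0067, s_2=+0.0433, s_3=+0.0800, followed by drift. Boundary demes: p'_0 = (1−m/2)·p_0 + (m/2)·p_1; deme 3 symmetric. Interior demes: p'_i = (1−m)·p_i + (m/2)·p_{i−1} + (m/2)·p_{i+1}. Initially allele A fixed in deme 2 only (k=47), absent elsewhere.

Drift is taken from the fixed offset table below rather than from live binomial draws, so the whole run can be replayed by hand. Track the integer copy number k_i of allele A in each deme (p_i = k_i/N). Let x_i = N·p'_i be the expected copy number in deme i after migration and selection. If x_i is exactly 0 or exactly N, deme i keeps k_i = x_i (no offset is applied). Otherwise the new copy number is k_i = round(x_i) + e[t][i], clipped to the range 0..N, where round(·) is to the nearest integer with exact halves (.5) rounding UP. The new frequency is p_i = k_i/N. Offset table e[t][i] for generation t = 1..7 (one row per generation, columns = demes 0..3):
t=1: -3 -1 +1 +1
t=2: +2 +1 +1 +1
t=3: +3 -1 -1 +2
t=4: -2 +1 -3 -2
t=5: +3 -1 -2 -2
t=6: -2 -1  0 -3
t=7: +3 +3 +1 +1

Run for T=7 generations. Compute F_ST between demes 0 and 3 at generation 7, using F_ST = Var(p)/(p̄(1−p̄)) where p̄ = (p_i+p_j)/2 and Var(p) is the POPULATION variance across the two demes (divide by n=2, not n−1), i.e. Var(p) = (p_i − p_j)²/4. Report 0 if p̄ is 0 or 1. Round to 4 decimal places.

0.0271

t=0: k=[0 0 47 0]
t=1: x=[0.0000 6.1456 35.1594 6.5309] k=[0 5 36 8]
t=2: x=[0.6308 8.4261 28.8049 12.3270] k=[3 9 30 13]
t=3: x=[3.6755 11.0062 25.5551 16.0123] k=[7 10 25 18]
t=4: x=[7.2023 11.6183 22.6369 19.7859] k=[5 13 20 18]
t=5: x=[5.8815 12.9325 19.3104 19.1263] k=[9 12 17 17]
t=6: x=[9.1632 12.3206 16.8048 17.8437] k=[7 11 17 15]
t=7: x=[7.3296 11.3173 16.4098 16.0636] k=[10 14 17 17]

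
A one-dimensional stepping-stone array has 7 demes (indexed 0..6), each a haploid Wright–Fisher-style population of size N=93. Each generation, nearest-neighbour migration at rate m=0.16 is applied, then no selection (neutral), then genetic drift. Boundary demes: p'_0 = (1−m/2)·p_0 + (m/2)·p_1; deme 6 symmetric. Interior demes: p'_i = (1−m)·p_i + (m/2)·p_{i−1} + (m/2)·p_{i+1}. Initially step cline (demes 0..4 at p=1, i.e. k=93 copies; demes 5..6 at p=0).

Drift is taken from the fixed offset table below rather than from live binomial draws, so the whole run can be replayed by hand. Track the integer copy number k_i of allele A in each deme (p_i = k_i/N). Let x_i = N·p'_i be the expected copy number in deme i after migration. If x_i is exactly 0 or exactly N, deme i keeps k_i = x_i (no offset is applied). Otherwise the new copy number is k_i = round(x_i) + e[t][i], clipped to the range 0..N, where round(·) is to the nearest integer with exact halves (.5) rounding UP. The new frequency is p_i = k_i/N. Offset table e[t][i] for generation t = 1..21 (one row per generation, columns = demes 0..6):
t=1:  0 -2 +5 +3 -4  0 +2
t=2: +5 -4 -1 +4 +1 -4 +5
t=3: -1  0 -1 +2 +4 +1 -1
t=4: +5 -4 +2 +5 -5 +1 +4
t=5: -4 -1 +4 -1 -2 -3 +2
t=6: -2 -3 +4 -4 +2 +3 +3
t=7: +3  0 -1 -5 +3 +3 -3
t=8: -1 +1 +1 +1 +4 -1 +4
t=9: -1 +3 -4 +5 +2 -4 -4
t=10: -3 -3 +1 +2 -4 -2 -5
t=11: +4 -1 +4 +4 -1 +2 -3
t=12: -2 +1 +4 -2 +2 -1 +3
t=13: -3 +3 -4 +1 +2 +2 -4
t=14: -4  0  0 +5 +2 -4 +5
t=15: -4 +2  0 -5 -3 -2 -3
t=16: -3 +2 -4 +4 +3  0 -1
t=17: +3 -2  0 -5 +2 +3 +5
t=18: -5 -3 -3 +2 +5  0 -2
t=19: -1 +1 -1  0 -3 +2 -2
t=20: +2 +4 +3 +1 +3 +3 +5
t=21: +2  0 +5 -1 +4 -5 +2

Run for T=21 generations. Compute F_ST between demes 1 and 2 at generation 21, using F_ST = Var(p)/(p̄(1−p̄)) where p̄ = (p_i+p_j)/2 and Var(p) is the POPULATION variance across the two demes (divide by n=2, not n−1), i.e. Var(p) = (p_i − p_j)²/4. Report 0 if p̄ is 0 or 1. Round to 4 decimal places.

t=0: k=[93 93 93 93 93 0 0]
t=1: x=[93.0000 93.0000 93.0000 93.0000 85.5600 7.4400 0.0000] k=[93 93 93 93 82 7 0]
t=2: x=[93.0000 93.0000 93.0000 92.1200 76.8800 12.4400 0.5600] k=[93 93 93 93 78 8 6]
t=3: x=[93.0000 93.0000 93.0000 91.8000 73.6000 13.4400 6.1600] k=[93 93 93 93 78 14 5]
t=4: x=[93.0000 93.0000 93.0000 91.8000 74.0800 18.4000 5.7200] k=[93 93 93 93 69 19 10]
t=5: x=[93.0000 93.0000 93.0000 91.0800 66.9200 22.2800 10.7200] k=[93 93 93 90 65 19 13]
t=6: x=[93.0000 93.0000 92.7600 88.2400 63.3200 22.2000 13.4800] k=[93 93 93 84 65 25 16]
t=7: x=[93.0000 93.0000 92.2800 83.2000 63.3200 27.4800 16.7200] k=[93 93 91 78 66 30 14]
t=8: x=[93.0000 92.8400 90.1200 78.0800 64.0800 31.6000 15.2800] k=[93 93 91 79 68 31 19]
t=9: x=[93.0000 92.8400 90.2000 79.0800 65.9200 33.0000 19.9600] k=[93 93 86 84 68 29 16]
t=10: x=[93.0000 92.4400 86.4000 82.8800 66.1600 31.0800 17.0400] k=[93 89 87 85 62 29 12]
t=11: x=[92.6800 89.1600 87.0000 83.3200 61.2000 30.2800 13.3600] k=[93 88 91 87 60 32 10]
t=12: x=[92.6000 88.6400 90.4400 85.1600 59.9200 32.4800 11.7600] k=[91 90 93 83 62 31 15]
t=13: x=[90.9200 90.3200 91.9600 82.1200 61.2000 32.2000 16.2800] k=[88 93 88 83 63 34 12]
t=14: x=[88.4000 92.2000 88.0000 81.8000 62.2800 34.5600 13.7600] k=[84 92 88 87 64 31 19]
t=15: x=[84.6400 91.0400 88.2400 85.2400 63.2000 32.6800 19.9600] k=[81 93 88 80 60 31 17]
t=16: x=[81.9600 91.6400 87.7600 79.0400 59.2800 32.2000 18.1200] k=[79 93 84 83 62 32 17]
t=17: x=[80.1200 91.1600 84.6400 81.4000 61.2800 33.2000 18.2000] k=[83 89 85 76 63 36 23]
t=18: x=[83.4800 88.2000 84.6000 75.6800 61.8800 37.1200 24.0400] k=[78 85 82 78 67 37 22]
t=19: x=[78.5600 84.2000 81.9200 77.4400 65.4800 38.2000 23.2000] k=[78 85 81 77 62 40 21]
t=20: x=[78.5600 84.1200 81.0000 76.1200 61.4400 40.2400 22.5200] k=[81 88 84 77 64 43 28]
t=21: x=[81.5600 87.1200 83.7600 76.5200 63.3600 43.4800 29.2000] k=[84 87 89 76 67 38 31]

0.0023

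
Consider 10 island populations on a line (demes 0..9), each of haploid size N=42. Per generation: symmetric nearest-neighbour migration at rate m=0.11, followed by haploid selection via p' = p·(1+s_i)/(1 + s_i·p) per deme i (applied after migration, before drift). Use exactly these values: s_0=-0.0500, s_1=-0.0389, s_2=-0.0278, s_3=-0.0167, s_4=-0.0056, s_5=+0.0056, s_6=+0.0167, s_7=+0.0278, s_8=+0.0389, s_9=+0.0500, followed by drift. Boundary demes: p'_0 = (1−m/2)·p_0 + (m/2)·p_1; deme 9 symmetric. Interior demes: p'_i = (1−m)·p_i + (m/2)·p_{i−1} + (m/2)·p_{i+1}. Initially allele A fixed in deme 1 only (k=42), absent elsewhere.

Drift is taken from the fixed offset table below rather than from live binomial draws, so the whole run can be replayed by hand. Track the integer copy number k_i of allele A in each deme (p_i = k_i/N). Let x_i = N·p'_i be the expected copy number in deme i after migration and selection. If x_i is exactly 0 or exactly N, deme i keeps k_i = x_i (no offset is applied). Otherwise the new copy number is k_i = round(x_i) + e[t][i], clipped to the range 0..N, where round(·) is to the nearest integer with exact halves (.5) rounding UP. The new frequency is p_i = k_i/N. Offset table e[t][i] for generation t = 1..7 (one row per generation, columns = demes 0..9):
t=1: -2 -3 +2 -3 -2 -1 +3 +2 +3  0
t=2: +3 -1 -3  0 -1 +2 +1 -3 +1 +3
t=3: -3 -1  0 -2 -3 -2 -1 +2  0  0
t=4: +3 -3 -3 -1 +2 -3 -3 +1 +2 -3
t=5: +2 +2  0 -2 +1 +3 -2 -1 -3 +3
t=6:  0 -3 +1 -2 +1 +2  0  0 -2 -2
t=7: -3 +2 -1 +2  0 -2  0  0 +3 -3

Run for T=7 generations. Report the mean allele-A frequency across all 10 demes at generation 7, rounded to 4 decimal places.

0.0619

t=0: k=[0 42 0 0 0 0 0 0 0 0]
t=1: x=[2.2006 37.2143 2.2492 0.0000 0.0000 0.0000 0.0000 0.0000 0.0000 0.0000] k=[0 34 4 0 0 0 0 0 0 0]
t=2: x=[1.7805 30.1453 5.2981 0.2163 0.0000 0.0000 0.0000 0.0000 0.0000 0.0000] k=[5 29 2 0 0 0 0 0 0 0]
t=3: x=[6.0495 25.8020 3.2885 0.1082 0.0000 0.0000 0.0000 0.0000 0.0000 0.0000] k=[3 25 3 0 0 0 0 0 0 0]
t=4: x=[4.0196 22.1652 3.9431 0.1623 0.0000 0.0000 0.0000 0.0000 0.0000 0.0000] k=[7 19 1 0 0 0 0 0 0 0]
t=5: x=[7.3440 16.9474 1.8836 0.0541 0.0000 0.0000 0.0000 0.0000 0.0000 0.0000] k=[9 19 2 0 0 0 0 0 0 0]
t=6: x=[9.1768 17.1112 2.7516 0.1082 0.0000 0.0000 0.0000 0.0000 0.0000 0.0000] k=[9 14 4 0 0 0 0 0 0 0]
t=7: x=[8.9096 12.8189 4.2217 0.2163 0.0000 0.0000 0.0000 0.0000 0.0000 0.0000] k=[6 15 3 2 0 0 0 0 0 0]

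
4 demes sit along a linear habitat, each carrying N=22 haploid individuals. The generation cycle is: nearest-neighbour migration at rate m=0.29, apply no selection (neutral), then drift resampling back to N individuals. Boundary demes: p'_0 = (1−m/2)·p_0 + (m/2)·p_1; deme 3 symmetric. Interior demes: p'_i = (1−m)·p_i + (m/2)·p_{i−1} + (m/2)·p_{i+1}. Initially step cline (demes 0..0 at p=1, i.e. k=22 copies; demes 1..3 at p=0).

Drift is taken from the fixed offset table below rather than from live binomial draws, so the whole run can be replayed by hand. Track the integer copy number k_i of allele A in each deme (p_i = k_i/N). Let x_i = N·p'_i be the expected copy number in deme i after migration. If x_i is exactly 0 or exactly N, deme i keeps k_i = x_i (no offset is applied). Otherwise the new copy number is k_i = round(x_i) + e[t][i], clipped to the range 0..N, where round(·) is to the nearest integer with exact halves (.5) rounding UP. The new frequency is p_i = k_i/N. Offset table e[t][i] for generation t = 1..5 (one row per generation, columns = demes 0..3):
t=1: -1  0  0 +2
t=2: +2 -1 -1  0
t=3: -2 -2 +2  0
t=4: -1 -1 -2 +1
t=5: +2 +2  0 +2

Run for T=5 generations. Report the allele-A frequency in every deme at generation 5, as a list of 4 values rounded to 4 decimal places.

t=0: k=[22 0 0 0]
t=1: x=[18.8100 3.1900 0.0000 0.0000] k=[18 3 0 0]
t=2: x=[15.8250 4.7400 0.4350 0.0000] k=[18 4 0 0]
t=3: x=[15.9700 5.4500 0.5800 0.0000] k=[14 3 3 0]
t=4: x=[12.4050 4.5950 2.5650 0.4350] k=[11 4 1 1]
t=5: x=[9.9850 4.5800 1.4350 1.0000] k=[12 7 1 3]

[0.5455, 0.3182, 0.0455, 0.1364]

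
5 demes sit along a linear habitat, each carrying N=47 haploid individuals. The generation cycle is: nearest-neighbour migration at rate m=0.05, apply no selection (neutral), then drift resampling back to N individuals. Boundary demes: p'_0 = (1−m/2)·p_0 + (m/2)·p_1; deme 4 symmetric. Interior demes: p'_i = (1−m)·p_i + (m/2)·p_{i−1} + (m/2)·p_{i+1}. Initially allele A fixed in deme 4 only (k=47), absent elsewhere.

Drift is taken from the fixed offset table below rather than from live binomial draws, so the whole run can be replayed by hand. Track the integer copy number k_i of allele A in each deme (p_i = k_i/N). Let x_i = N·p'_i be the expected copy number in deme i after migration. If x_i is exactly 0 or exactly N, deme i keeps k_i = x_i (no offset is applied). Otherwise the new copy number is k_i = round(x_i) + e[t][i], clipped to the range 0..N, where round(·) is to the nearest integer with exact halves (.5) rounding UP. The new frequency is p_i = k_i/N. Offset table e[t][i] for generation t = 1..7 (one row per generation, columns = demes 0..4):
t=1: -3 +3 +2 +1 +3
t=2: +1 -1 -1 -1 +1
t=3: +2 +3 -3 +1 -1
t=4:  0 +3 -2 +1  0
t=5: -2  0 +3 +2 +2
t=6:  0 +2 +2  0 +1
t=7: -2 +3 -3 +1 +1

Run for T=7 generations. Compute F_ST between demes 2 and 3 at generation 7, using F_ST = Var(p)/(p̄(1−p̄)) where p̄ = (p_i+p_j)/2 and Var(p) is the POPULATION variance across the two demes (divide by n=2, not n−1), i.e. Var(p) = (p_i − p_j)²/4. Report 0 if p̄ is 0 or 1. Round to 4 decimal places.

0.0893

t=0: k=[0 0 0 0 47]
t=1: x=[0.0000 0.0000 0.0000 1.1750 45.8250] k=[0 0 0 2 47]
t=2: x=[0.0000 0.0000 0.0500 3.0750 45.8750] k=[0 0 0 2 47]
t=3: x=[0.0000 0.0000 0.0500 3.0750 45.8750] k=[0 0 0 4 45]
t=4: x=[0.0000 0.0000 0.1000 4.9250 43.9750] k=[0 0 0 6 44]
t=5: x=[0.0000 0.0000 0.1500 6.8000 43.0500] k=[0 0 3 9 45]
t=6: x=[0.0000 0.0750 3.0750 9.7500 44.1000] k=[0 2 5 10 45]
t=7: x=[0.0500 2.0250 5.0500 10.7500 44.1250] k=[0 5 2 12 45]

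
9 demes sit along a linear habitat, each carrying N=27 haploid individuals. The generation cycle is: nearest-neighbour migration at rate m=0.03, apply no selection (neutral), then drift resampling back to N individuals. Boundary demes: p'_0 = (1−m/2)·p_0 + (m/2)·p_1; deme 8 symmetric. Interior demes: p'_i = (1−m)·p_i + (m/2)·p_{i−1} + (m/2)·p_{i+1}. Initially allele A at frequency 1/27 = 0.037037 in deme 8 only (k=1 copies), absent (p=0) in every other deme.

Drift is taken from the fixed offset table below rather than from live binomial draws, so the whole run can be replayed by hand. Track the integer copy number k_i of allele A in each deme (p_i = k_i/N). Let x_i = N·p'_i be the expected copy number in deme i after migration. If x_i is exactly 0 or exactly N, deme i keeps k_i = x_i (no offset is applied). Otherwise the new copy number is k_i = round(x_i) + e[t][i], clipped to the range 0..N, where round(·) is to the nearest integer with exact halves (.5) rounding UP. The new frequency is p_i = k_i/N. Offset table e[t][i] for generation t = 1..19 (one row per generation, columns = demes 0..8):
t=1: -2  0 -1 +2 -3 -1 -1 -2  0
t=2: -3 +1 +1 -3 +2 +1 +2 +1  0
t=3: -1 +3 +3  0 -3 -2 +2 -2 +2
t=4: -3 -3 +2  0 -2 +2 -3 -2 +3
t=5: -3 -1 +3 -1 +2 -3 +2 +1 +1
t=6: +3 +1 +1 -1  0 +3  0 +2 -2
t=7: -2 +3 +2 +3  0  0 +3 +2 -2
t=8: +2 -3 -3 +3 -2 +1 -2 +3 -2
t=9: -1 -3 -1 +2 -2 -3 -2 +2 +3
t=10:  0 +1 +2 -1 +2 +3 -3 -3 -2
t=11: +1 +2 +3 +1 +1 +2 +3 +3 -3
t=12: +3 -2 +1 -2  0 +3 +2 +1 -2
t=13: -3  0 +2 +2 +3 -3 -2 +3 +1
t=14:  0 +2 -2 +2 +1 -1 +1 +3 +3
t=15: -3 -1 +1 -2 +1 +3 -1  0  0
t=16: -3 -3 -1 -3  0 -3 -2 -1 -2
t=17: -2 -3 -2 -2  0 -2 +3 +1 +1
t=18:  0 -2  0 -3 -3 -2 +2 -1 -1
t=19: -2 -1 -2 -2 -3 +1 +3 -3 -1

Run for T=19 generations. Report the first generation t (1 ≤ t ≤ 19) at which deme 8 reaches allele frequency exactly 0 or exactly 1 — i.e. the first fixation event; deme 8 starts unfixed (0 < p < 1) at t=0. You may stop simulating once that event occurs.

11

t=0: k=[0 0 0 0 0 0 0 0 1]
t=1: x=[0.0000 0.0000 0.0000 0.0000 0.0000 0.0000 0.0000 0.0150 0.9850] k=[0 0 0 0 0 0 0 0 1]
t=2: x=[0.0000 0.0000 0.0000 0.0000 0.0000 0.0000 0.0000 0.0150 0.9850] k=[0 0 0 0 0 0 0 1 1]
t=3: x=[0.0000 0.0000 0.0000 0.0000 0.0000 0.0000 0.0150 0.9850 1.0000] k=[0 0 0 0 0 0 2 0 3]
t=4: x=[0.0000 0.0000 0.0000 0.0000 0.0000 0.0300 1.9400 0.0750 2.9550] k=[0 0 0 0 0 2 0 0 6]
t=5: x=[0.0000 0.0000 0.0000 0.0000 0.0300 1.9400 0.0300 0.0900 5.9100] k=[0 0 0 0 2 0 2 1 7]
t=6: x=[0.0000 0.0000 0.0000 0.0300 1.9400 0.0600 1.9550 1.1050 6.9100] k=[0 0 0 0 2 3 2 3 5]
t=7: x=[0.0000 0.0000 0.0000 0.0300 1.9850 2.9700 2.0300 3.0150 4.9700] k=[0 0 0 3 2 3 5 5 3]
t=8: x=[0.0000 0.0000 0.0450 2.9400 2.0300 3.0150 4.9700 4.9700 3.0300] k=[0 0 0 6 0 4 3 8 1]
t=9: x=[0.0000 0.0000 0.0900 5.8200 0.1500 3.9250 3.0900 7.8200 1.1050] k=[0 0 0 8 0 1 1 10 4]
t=10: x=[0.0000 0.0000 0.1200 7.7600 0.1350 0.9850 1.1350 9.7750 4.0900] k=[0 0 2 7 2 4 0 7 2]
t=11: x=[0.0000 0.0300 2.0450 6.8500 2.1050 3.9100 0.1650 6.8200 2.0750] k=[0 2 5 8 3 6 3 10 0]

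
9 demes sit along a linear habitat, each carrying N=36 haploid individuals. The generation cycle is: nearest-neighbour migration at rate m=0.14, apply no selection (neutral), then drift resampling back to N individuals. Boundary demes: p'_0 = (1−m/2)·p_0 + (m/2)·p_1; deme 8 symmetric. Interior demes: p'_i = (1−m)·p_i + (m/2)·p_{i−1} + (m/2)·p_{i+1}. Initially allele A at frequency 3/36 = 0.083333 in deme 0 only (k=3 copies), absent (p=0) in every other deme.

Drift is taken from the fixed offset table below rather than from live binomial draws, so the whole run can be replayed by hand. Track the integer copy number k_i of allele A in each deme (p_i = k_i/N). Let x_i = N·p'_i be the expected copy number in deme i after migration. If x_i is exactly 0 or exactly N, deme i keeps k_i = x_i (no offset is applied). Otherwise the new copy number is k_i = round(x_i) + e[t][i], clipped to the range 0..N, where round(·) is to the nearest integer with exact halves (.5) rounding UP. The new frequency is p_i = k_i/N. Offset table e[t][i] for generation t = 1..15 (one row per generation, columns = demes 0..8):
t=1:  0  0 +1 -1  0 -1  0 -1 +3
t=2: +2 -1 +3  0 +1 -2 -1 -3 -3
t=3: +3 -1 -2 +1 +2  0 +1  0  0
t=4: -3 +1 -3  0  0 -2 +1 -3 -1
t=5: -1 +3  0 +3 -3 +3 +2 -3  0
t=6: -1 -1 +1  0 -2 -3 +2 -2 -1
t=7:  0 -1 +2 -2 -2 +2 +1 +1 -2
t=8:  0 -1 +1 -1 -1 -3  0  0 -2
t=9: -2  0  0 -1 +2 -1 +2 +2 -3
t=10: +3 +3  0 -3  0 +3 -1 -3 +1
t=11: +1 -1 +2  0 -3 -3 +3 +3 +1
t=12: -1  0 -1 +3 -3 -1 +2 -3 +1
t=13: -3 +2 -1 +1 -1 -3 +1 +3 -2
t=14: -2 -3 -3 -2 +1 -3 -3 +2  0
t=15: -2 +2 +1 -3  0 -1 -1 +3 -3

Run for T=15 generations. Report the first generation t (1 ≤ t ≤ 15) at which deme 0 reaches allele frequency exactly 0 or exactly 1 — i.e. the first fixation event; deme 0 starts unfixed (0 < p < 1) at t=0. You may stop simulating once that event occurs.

9

t=0: k=[3 0 0 0 0 0 0 0 0]
t=1: x=[2.7900 0.2100 0.0000 0.0000 0.0000 0.0000 0.0000 0.0000 0.0000] k=[3 0 0 0 0 0 0 0 0]
t=2: x=[2.7900 0.2100 0.0000 0.0000 0.0000 0.0000 0.0000 0.0000 0.0000] k=[5 0 0 0 0 0 0 0 0]
t=3: x=[4.6500 0.3500 0.0000 0.0000 0.0000 0.0000 0.0000 0.0000 0.0000] k=[8 0 0 0 0 0 0 0 0]
t=4: x=[7.4400 0.5600 0.0000 0.0000 0.0000 0.0000 0.0000 0.0000 0.0000] k=[4 2 0 0 0 0 0 0 0]
t=5: x=[3.8600 2.0000 0.1400 0.0000 0.0000 0.0000 0.0000 0.0000 0.0000] k=[3 5 0 0 0 0 0 0 0]
t=6: x=[3.1400 4.5100 0.3500 0.0000 0.0000 0.0000 0.0000 0.0000 0.0000] k=[2 4 1 0 0 0 0 0 0]
t=7: x=[2.1400 3.6500 1.1400 0.0700 0.0000 0.0000 0.0000 0.0000 0.0000] k=[2 3 3 0 0 0 0 0 0]
t=8: x=[2.0700 2.9300 2.7900 0.2100 0.0000 0.0000 0.0000 0.0000 0.0000] k=[2 2 4 0 0 0 0 0 0]
t=9: x=[2.0000 2.1400 3.5800 0.2800 0.0000 0.0000 0.0000 0.0000 0.0000] k=[0 2 4 0 0 0 0 0 0]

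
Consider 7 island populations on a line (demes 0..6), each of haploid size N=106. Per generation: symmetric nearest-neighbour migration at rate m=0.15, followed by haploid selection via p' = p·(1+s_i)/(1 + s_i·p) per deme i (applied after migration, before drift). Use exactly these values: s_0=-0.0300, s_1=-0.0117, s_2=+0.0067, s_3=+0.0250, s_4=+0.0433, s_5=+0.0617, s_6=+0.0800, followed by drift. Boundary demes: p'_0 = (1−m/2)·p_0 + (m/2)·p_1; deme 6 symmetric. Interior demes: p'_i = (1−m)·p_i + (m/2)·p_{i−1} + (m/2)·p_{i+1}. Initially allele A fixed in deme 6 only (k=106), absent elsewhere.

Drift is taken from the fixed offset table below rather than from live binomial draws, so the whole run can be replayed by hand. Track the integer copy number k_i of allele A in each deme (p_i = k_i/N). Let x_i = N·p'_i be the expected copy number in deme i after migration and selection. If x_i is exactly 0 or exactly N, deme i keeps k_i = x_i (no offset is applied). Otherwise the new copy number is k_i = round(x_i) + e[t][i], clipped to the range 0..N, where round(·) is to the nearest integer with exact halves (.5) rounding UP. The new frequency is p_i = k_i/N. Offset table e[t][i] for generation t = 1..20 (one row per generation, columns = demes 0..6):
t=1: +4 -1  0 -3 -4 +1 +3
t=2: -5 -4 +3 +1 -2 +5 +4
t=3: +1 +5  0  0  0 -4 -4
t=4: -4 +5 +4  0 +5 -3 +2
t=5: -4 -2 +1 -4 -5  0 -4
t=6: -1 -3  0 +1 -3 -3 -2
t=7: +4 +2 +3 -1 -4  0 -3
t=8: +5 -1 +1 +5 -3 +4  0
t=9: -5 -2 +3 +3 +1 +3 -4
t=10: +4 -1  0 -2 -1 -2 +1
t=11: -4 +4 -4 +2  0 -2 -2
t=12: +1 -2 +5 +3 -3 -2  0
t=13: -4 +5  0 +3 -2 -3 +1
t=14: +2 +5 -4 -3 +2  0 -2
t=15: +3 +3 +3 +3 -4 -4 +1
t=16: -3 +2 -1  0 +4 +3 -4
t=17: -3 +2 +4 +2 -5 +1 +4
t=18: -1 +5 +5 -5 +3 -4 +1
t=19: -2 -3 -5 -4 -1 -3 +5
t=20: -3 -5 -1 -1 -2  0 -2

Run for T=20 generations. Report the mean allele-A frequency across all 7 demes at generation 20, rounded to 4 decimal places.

0.2210

t=0: k=[0 0 0 0 0 0 106]
t=1: x=[0.0000 0.0000 0.0000 0.0000 0.0000 8.4016 98.5978] k=[0 0 0 0 0 9 102]
t=2: x=[0.0000 0.0000 0.0000 0.0000 0.7040 16.1006 95.7594] k=[0 0 0 0 0 21 100]
t=3: x=[0.0000 0.0000 0.0000 0.0000 1.6421 26.5227 94.8655] k=[0 0 0 0 2 23 91]
t=4: x=[0.0000 0.0000 0.0000 0.1537 3.5683 27.7334 87.1238] k=[0 0 0 0 9 25 89]
t=5: x=[0.0000 0.0000 0.0000 0.6918 9.8989 29.8674 85.5026] k=[0 0 0 0 5 30 82]
t=6: x=[0.0000 0.0000 0.0000 0.3843 6.7635 33.3787 79.6530] k=[0 0 0 1 4 30 78]
t=7: x=[0.0000 0.0000 0.0755 1.1784 5.9590 32.9949 76.0800] k=[0 0 3 0 2 33 73]
t=8: x=[0.0000 0.2224 2.5667 0.3843 4.3484 35.0654 71.8065] k=[0 0 4 5 1 39 72]
t=9: x=[0.0000 0.2965 3.7994 4.7355 4.3224 40.1065 71.3435] k=[0 0 7 8 5 43 67]
t=10: x=[0.0000 0.5189 6.5912 7.8782 8.3969 43.4767 67.1135] k=[0 0 7 6 7 41 68]
t=11: x=[0.0000 0.5189 6.4403 6.2946 9.8472 41.9832 67.8734] k=[0 5 2 8 10 40 66]
t=12: x=[0.3638 4.3506 2.6925 7.8782 12.5618 41.1975 65.9843] k=[1 2 8 11 10 39 66]
t=13: x=[1.0431 2.3478 7.8232 10.9399 12.7168 40.3349 65.9106] k=[0 7 8 14 11 37 67]
t=14: x=[0.5093 6.4780 8.4267 13.6153 13.6719 38.7599 66.6719] k=[3 11 4 11 16 39 65]
t=15: x=[3.4956 9.7701 5.0822 11.0929 17.9739 40.7156 65.0009] k=[6 13 8 14 14 37 66]
t=16: x=[6.3410 11.9744 8.8792 13.8445 16.3012 38.9124 65.7632] k=[3 14 8 14 20 42 62]
t=17: x=[3.7143 12.5938 8.9546 14.3028 21.9281 43.3755 62.4868] k=[1 15 13 16 17 44 66]
t=18: x=[1.9897 13.6593 13.4532 16.1857 19.6187 45.1697 66.2791] k=[1 19 18 11 23 41 67]
t=19: x=[2.2810 17.4031 17.6480 12.6984 24.2333 43.1225 66.9663] k=[0 14 13 9 23 40 72]
t=20: x=[1.0188 12.7425 12.8502 10.5829 24.0029 42.6417 71.4166] k=[0 8 12 10 22 43 69]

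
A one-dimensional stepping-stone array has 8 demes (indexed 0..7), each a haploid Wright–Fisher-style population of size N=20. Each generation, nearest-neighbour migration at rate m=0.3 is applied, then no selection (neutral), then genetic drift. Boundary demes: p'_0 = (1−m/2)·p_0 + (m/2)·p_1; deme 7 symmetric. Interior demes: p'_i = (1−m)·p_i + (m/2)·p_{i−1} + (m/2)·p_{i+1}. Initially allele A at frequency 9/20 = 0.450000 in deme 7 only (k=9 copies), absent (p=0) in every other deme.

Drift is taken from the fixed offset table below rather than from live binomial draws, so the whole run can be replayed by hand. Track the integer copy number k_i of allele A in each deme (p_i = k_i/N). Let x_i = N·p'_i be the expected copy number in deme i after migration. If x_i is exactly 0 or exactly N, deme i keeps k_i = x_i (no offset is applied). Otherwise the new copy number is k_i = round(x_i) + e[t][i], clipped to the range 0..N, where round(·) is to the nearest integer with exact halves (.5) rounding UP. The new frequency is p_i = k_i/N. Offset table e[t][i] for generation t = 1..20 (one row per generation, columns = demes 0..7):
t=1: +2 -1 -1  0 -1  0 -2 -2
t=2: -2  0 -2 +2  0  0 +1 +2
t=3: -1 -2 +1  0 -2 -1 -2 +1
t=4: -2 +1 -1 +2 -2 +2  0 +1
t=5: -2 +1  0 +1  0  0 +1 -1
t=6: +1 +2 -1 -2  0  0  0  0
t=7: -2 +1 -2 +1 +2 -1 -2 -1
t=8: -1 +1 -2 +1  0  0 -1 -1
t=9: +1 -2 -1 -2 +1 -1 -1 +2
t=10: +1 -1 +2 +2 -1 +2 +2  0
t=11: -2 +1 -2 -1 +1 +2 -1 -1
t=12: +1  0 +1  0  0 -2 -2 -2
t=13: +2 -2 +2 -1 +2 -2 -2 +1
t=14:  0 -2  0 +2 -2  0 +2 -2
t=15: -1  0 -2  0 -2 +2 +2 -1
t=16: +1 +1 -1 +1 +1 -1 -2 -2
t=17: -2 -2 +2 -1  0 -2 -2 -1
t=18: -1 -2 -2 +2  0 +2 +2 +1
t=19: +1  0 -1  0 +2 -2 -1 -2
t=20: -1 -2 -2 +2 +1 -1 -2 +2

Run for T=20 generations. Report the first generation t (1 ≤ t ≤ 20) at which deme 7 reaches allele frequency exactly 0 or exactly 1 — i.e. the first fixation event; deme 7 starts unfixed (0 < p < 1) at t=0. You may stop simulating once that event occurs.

14

t=0: k=[0 0 0 0 0 0 0 9]
t=1: x=[0.0000 0.0000 0.0000 0.0000 0.0000 0.0000 1.3500 7.6500] k=[0 0 0 0 0 0 0 6]
t=2: x=[0.0000 0.0000 0.0000 0.0000 0.0000 0.0000 0.9000 5.1000] k=[0 0 0 0 0 0 2 7]
t=3: x=[0.0000 0.0000 0.0000 0.0000 0.0000 0.3000 2.4500 6.2500] k=[0 0 0 0 0 0 0 7]
t=4: x=[0.0000 0.0000 0.0000 0.0000 0.0000 0.0000 1.0500 5.9500] k=[0 0 0 0 0 0 1 7]
t=5: x=[0.0000 0.0000 0.0000 0.0000 0.0000 0.1500 1.7500 6.1000] k=[0 0 0 0 0 0 3 5]
t=6: x=[0.0000 0.0000 0.0000 0.0000 0.0000 0.4500 2.8500 4.7000] k=[0 0 0 0 0 0 3 5]
t=7: x=[0.0000 0.0000 0.0000 0.0000 0.0000 0.4500 2.8500 4.7000] k=[0 0 0 0 0 0 1 4]
t=8: x=[0.0000 0.0000 0.0000 0.0000 0.0000 0.1500 1.3000 3.5500] k=[0 0 0 0 0 0 0 3]
t=9: x=[0.0000 0.0000 0.0000 0.0000 0.0000 0.0000 0.4500 2.5500] k=[0 0 0 0 0 0 0 5]
t=10: x=[0.0000 0.0000 0.0000 0.0000 0.0000 0.0000 0.7500 4.2500] k=[0 0 0 0 0 0 3 4]
t=11: x=[0.0000 0.0000 0.0000 0.0000 0.0000 0.4500 2.7000 3.8500] k=[0 0 0 0 0 2 2 3]
t=12: x=[0.0000 0.0000 0.0000 0.0000 0.3000 1.7000 2.1500 2.8500] k=[0 0 0 0 0 0 0 1]
t=13: x=[0.0000 0.0000 0.0000 0.0000 0.0000 0.0000 0.1500 0.8500] k=[0 0 0 0 0 0 0 2]
t=14: x=[0.0000 0.0000 0.0000 0.0000 0.0000 0.0000 0.3000 1.7000] k=[0 0 0 0 0 0 2 0]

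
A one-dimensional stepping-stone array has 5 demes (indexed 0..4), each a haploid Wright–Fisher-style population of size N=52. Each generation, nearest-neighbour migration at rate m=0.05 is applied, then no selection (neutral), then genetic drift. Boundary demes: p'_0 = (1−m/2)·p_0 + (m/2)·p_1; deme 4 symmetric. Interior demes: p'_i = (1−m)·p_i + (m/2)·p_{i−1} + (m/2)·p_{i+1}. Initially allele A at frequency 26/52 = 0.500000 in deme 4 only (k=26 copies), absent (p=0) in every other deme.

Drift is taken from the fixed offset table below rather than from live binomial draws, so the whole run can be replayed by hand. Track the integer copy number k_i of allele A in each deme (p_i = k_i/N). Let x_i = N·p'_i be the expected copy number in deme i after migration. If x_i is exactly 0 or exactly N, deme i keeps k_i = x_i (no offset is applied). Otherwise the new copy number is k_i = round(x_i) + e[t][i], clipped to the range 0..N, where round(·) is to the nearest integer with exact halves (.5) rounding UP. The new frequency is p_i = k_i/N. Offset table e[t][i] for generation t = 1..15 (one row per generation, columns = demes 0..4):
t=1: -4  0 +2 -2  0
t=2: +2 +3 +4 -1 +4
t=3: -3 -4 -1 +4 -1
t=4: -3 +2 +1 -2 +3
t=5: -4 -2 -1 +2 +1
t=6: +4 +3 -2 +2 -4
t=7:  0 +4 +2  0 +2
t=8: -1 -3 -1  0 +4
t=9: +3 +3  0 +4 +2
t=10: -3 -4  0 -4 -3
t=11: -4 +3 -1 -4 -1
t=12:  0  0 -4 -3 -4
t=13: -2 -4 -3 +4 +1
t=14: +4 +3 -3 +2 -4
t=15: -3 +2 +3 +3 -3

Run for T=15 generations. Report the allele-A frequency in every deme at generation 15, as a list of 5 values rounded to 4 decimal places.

t=0: k=[0 0 0 0 26]
t=1: x=[0.0000 0.0000 0.0000 0.6500 25.3500] k=[0 0 0 0 25]
t=2: x=[0.0000 0.0000 0.0000 0.6250 24.3750] k=[0 0 0 0 28]
t=3: x=[0.0000 0.0000 0.0000 0.7000 27.3000] k=[0 0 0 5 26]
t=4: x=[0.0000 0.0000 0.1250 5.4000 25.4750] k=[0 0 1 3 28]
t=5: x=[0.0000 0.0250 1.0250 3.5750 27.3750] k=[0 0 0 6 28]
t=6: x=[0.0000 0.0000 0.1500 6.4000 27.4500] k=[0 0 0 8 23]
t=7: x=[0.0000 0.0000 0.2000 8.1750 22.6250] k=[0 0 2 8 25]
t=8: x=[0.0000 0.0500 2.1000 8.2750 24.5750] k=[0 0 1 8 29]
t=9: x=[0.0000 0.0250 1.1500 8.3500 28.4750] k=[0 3 1 12 30]
t=10: x=[0.0750 2.8750 1.3250 12.1750 29.5500] k=[0 0 1 8 27]
t=11: x=[0.0000 0.0250 1.1500 8.3000 26.5250] k=[0 3 0 4 26]
t=12: x=[0.0750 2.8500 0.1750 4.4500 25.4500] k=[0 3 0 1 21]
t=13: x=[0.0750 2.8500 0.1000 1.4750 20.5000] k=[0 0 0 5 22]
t=14: x=[0.0000 0.0000 0.1250 5.3000 21.5750] k=[0 0 0 7 18]
t=15: x=[0.0000 0.0000 0.1750 7.1000 17.7250] k=[0 0 3 10 15]

[0.0000, 0.0000, 0.0577, 0.1923, 0.2885]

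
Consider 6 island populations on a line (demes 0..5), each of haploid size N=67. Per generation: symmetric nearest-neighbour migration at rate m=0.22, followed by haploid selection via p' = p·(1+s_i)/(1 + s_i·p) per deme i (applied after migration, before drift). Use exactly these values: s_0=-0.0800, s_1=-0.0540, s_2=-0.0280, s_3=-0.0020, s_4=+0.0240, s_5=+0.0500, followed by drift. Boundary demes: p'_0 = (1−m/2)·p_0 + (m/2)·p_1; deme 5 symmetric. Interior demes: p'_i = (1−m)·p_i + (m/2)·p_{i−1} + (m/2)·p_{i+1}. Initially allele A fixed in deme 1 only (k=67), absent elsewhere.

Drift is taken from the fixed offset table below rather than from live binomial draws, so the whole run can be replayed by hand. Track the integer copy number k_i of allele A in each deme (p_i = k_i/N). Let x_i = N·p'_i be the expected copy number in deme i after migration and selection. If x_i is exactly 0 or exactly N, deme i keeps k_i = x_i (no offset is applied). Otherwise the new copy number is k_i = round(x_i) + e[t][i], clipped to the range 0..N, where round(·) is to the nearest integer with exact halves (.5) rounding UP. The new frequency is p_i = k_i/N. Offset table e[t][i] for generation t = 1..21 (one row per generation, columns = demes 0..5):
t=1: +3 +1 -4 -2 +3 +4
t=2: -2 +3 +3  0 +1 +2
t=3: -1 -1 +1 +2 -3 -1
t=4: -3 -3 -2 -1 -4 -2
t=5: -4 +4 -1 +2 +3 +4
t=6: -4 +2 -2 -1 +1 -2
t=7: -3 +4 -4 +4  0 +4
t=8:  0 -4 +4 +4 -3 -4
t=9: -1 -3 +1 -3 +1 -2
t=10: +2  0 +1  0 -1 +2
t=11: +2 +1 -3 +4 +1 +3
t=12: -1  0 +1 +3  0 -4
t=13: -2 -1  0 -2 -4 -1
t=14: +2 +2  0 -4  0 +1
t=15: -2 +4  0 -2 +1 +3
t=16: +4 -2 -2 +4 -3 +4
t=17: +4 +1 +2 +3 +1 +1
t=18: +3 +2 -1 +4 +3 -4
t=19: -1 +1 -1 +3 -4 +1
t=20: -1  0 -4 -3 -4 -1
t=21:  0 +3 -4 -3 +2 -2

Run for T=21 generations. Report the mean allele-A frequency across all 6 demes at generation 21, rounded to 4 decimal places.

0.1119

t=0: k=[0 67 0 0 0 0]
t=1: x=[6.8406 51.6119 7.1858 0.0000 0.0000 0.0000] k=[10 53 3 0 0 0]
t=2: x=[13.7942 41.9049 7.9684 0.3293 0.0000 0.0000] k=[12 45 11 0 0 0]
t=3: x=[14.6531 36.7114 13.2259 1.2076 0.0000 0.0000] k=[14 36 14 3 0 0]
t=4: x=[15.4085 30.2367 14.8787 3.8727 0.3379 0.0000] k=[12 27 13 3 0 0]
t=5: x=[12.7661 22.9650 13.1375 3.7629 0.3379 0.0000] k=[9 27 12 6 3 0]
t=6: x=[10.2358 22.5324 12.6952 6.3185 3.0687 0.3464] k=[6 25 11 5 4 0]
t=7: x=[7.5154 20.5703 11.6050 5.5398 3.7531 0.4618] k=[5 25 8 10 4 4]
t=8: x=[6.6814 20.1395 9.8490 9.1042 4.7639 4.1875] k=[7 16 14 13 2 0]
t=9: x=[7.4216 14.1601 13.7963 11.8804 3.0585 0.2310] k=[6 11 15 9 4 0]
t=10: x=[6.0735 10.3932 13.5897 9.0943 4.2025 0.4618] k=[8 10 15 9 3 2]
t=11: x=[7.6374 9.8542 13.4816 8.9844 3.6306 2.2120] k=[10 11 10 13 5 5]
t=12: x=[9.4149 10.2873 10.1921 11.7706 6.0085 5.2305] k=[8 10 11 15 6 1]
t=13: x=[7.6374 9.4311 11.0652 13.5483 6.5794 1.6256] k=[6 8 11 12 3 1]
t=14: x=[5.7652 7.7225 10.5256 10.8817 3.8553 1.2798] k=[8 10 11 7 4 2]
t=15: x=[7.6374 9.4311 10.2020 7.0973 4.2025 2.3271] k=[6 13 10 5 5 5]
t=16: x=[6.2792 11.3664 9.5452 5.5398 5.1108 5.2305] k=[10 9 8 10 2 9]
t=17: x=[9.2075 8.5762 8.1250 8.8846 3.7327 8.5887] k=[13 10 10 12 5 10]
t=18: x=[11.8355 9.8542 9.9764 10.9916 6.4571 9.8530] k=[15 12 9 15 9 6]
t=19: x=[13.7370 11.4629 9.7510 13.6582 9.5221 6.6153] k=[13 12 9 17 6 8]
t=20: x=[12.0442 11.2507 9.9666 14.8868 7.5881 8.1218] k=[11 11 6 12 4 7]
t=21: x=[10.2547 9.9697 7.0293 10.4423 5.3251 6.9688] k=[10 13 3 7 7 5]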